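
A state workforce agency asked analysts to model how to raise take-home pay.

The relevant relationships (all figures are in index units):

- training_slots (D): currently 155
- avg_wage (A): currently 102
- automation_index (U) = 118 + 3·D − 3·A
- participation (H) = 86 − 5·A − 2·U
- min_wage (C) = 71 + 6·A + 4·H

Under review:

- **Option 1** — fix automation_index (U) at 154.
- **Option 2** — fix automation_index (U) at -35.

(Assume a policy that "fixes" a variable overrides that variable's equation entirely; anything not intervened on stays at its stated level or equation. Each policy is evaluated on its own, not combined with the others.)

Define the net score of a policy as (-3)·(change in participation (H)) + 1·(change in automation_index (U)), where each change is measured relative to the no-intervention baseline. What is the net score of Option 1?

-861

Baseline:
  D = 155
  A = 102
  U = 118 + 3·155 − 3·102 = 277
  H = 86 − 5·102 − 2·277 = -978
Option 1 (U := 154):
  D = 155
  A = 102
  U = 154
  H = 86 − 5·102 − 2·154 = -732
ΔH = -732 − (-978) = 246; ΔU = 154 − 277 = -123
Score = (-3)·246 + 1·(-123) = -861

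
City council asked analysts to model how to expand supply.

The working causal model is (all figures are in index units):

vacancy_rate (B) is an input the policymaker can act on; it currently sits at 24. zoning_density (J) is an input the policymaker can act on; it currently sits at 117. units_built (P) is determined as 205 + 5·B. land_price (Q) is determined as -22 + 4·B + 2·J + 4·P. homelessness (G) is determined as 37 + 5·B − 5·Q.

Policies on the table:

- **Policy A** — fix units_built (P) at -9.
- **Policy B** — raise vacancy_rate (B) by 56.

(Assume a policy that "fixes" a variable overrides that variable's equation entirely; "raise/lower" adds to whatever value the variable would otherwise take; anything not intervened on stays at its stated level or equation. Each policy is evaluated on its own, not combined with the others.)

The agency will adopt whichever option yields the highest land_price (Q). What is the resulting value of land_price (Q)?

Policy A (P := -9):
  B = 24
  J = 117
  P = -9
  Q = -22 + 4·24 + 2·117 + 4·(-9) = 272
Policy B (B + 56):
  B = 24 + 56 = 80
  J = 117
  P = 205 + 5·80 = 605
  Q = -22 + 4·80 + 2·117 + 4·605 = 2952
Comparing — Policy A: Q=272, Policy B: Q=2952. Highest is 2952 (Policy B).

2952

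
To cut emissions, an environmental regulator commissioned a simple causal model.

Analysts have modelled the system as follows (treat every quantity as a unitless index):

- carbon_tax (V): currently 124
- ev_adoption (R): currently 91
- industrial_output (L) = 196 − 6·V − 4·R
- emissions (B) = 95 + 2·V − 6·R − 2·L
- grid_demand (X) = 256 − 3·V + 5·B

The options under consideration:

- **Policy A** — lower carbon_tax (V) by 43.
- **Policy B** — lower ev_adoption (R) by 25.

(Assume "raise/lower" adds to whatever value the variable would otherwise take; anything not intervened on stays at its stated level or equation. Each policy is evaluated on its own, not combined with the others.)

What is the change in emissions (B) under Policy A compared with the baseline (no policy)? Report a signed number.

-602

Baseline:
  V = 124
  R = 91
  L = 196 − 6·124 − 4·91 = -912
  B = 95 + 2·124 − 6·91 − 2·(-912) = 1621
Policy A (V − 43):
  V = 124 − 43 = 81
  R = 91
  L = 196 − 6·81 − 4·91 = -654
  B = 95 + 2·81 − 6·91 − 2·(-654) = 1019
Change in B: 1019 − 1621 = -602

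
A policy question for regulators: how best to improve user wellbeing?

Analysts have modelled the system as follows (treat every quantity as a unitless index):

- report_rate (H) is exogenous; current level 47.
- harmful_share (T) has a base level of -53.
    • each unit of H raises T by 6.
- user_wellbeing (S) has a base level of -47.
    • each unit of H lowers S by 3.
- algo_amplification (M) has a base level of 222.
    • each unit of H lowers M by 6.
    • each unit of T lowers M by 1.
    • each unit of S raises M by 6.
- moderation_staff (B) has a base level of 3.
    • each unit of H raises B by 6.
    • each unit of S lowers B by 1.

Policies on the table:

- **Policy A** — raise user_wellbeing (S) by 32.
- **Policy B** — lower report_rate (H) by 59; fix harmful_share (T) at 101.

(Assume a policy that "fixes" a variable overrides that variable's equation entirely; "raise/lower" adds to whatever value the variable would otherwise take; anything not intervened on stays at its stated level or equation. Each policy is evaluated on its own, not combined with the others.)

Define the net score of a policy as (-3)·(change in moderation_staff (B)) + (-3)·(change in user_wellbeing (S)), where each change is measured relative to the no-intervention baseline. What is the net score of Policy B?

Baseline:
  H = 47
  S = -47 − 3·47 = -188
  B = 3 + 6·47 − (-188) = 473
Policy B (H − 59, T := 101):
  H = 47 − 59 = -12
  S = -47 − 3·(-12) = -11
  B = 3 + 6·(-12) − (-11) = -58
ΔB = -58 − 473 = -531; ΔS = -11 − (-188) = 177
Score = (-3)·(-531) + (-3)·177 = 1062

1062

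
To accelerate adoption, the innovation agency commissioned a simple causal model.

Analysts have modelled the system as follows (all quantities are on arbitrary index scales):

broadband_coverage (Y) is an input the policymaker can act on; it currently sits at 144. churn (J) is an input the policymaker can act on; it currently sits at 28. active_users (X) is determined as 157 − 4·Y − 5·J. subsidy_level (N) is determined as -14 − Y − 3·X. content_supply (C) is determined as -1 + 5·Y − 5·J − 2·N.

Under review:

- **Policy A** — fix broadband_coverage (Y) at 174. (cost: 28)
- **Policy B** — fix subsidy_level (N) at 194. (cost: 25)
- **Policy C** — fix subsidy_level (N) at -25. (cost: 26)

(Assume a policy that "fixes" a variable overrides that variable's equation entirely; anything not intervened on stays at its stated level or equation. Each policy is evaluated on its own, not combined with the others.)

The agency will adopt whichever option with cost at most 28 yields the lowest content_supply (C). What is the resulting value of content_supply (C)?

Policy A (Y := 174):
  Y = 174
  J = 28
  X = 157 − 4·174 − 5·28 = -679
  N = -14 − 174 − 3·(-679) = 1849
  C = -1 + 5·174 − 5·28 − 2·1849 = -2969
Policy B (N := 194):
  Y = 144
  J = 28
  X = 157 − 4·144 − 5·28 = -559
  N = 194
  C = -1 + 5·144 − 5·28 − 2·194 = 191
Policy C (N := -25):
  Y = 144
  J = 28
  X = 157 − 4·144 − 5·28 = -559
  N = -25
  C = -1 + 5·144 − 5·28 − 2·(-25) = 629
Comparing — Policy A: C=-2969, Policy B: C=191, Policy C: C=629. Lowest is -2969 (Policy A).

-2969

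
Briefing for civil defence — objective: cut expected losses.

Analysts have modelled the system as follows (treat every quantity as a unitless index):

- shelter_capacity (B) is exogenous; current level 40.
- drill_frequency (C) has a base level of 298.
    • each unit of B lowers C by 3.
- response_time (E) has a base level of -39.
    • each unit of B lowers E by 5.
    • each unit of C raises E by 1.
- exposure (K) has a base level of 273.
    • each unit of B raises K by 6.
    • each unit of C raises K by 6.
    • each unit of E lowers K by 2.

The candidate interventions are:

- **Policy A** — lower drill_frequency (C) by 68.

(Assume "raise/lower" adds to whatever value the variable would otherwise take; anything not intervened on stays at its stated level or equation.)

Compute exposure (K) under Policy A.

1431

Policy A (C − 68):
  B = 40
  C = 298 − 3·40 (−68 from intervention) = 110
  E = -39 − 5·40 + 110 = -129
  K = 273 + 6·40 + 6·110 − 2·(-129) = 1431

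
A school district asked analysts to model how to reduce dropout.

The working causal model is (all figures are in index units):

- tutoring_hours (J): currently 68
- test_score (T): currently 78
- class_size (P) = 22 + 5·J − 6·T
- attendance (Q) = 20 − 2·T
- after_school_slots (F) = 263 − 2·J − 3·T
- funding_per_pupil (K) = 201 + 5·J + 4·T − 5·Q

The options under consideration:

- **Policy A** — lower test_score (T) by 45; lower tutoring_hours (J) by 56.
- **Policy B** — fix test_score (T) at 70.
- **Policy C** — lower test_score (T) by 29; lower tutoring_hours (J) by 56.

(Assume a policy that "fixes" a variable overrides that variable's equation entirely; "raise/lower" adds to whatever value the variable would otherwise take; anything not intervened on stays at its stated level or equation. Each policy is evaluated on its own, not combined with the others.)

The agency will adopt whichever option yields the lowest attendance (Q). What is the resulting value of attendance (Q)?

-120

Policy A (T − 45, J − 56):
  T = 78 − 45 = 33
  Q = 20 − 2·33 = -46
Policy B (T := 70):
  T = 70
  Q = 20 − 2·70 = -120
Policy C (T − 29, J − 56):
  T = 78 − 29 = 49
  Q = 20 − 2·49 = -78
Comparing — Policy A: Q=-46, Policy B: Q=-120, Policy C: Q=-78. Lowest is -120 (Policy B).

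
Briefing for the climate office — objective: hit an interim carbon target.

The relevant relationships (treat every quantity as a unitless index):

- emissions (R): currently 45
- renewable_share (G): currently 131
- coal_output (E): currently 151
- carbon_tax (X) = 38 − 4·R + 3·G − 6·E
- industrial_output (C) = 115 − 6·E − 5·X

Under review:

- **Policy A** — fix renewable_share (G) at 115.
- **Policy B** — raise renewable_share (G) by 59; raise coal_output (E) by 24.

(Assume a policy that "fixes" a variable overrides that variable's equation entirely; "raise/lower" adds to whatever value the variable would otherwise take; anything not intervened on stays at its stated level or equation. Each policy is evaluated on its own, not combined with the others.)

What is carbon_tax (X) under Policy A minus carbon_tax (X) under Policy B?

Policy A (G := 115):
  R = 45
  G = 115
  E = 151
  X = 38 − 4·45 + 3·115 − 6·151 = -703
Policy B (G + 59, E + 24):
  R = 45
  G = 131 + 59 = 190
  E = 151 + 24 = 175
  X = 38 − 4·45 + 3·190 − 6·175 = -622
X: -703 − (-622) = -81

-81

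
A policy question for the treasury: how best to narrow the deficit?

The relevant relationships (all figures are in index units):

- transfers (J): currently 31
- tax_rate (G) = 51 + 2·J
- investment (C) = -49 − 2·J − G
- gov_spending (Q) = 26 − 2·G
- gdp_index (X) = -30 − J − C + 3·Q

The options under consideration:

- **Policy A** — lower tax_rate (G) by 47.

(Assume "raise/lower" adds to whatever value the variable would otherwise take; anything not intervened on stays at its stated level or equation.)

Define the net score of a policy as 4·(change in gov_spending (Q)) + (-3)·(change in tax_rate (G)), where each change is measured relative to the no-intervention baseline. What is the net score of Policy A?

Baseline:
  J = 31
  G = 51 + 2·31 = 113
  Q = 26 − 2·113 = -200
Policy A (G − 47):
  J = 31
  G = 51 + 2·31 (−47 from intervention) = 66
  Q = 26 − 2·66 = -106
ΔQ = -106 − (-200) = 94; ΔG = 66 − 113 = -47
Score = 4·94 + (-3)·(-47) = 517

517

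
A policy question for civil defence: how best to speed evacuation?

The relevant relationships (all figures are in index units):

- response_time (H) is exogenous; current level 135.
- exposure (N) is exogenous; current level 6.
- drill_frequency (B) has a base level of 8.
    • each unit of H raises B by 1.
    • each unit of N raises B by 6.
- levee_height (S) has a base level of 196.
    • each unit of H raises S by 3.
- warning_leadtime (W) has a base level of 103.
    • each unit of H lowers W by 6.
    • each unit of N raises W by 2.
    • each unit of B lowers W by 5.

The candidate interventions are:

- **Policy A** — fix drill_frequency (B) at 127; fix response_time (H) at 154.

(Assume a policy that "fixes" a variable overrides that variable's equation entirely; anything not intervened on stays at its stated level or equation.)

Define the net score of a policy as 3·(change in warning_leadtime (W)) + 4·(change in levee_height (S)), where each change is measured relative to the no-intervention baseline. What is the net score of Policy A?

Baseline:
  H = 135
  N = 6
  B = 8 + 135 + 6·6 = 179
  S = 196 + 3·135 = 601
  W = 103 − 6·135 + 2·6 − 5·179 = -1590
Policy A (B := 127, H := 154):
  H = 154
  N = 6
  B = 127
  S = 196 + 3·154 = 658
  W = 103 − 6·154 + 2·6 − 5·127 = -1444
ΔW = -1444 − (-1590) = 146; ΔS = 658 − 601 = 57
Score = 3·146 + 4·57 = 666

666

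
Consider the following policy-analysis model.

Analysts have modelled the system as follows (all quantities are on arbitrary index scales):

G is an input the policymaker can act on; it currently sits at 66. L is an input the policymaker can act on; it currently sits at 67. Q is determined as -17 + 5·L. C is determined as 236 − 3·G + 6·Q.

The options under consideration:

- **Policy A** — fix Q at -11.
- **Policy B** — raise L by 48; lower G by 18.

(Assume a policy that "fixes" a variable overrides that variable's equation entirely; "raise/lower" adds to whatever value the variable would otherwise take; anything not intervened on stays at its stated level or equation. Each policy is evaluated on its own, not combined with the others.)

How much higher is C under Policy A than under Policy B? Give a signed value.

Policy A (Q := -11):
  G = 66
  L = 67
  Q = -11
  C = 236 − 3·66 + 6·(-11) = -28
Policy B (L + 48, G − 18):
  G = 66 − 18 = 48
  L = 67 + 48 = 115
  Q = -17 + 5·115 = 558
  C = 236 − 3·48 + 6·558 = 3440
C: -28 − 3440 = -3468

-3468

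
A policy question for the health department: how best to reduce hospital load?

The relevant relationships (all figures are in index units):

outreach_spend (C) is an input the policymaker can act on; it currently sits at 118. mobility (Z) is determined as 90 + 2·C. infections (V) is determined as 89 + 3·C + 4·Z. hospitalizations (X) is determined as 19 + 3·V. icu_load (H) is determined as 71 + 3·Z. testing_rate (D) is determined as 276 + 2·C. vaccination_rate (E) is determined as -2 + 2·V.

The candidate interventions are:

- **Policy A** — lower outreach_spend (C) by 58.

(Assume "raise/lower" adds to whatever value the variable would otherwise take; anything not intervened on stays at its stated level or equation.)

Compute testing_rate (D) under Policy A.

396

Policy A (C − 58):
  C = 118 − 58 = 60
  D = 276 + 2·60 = 396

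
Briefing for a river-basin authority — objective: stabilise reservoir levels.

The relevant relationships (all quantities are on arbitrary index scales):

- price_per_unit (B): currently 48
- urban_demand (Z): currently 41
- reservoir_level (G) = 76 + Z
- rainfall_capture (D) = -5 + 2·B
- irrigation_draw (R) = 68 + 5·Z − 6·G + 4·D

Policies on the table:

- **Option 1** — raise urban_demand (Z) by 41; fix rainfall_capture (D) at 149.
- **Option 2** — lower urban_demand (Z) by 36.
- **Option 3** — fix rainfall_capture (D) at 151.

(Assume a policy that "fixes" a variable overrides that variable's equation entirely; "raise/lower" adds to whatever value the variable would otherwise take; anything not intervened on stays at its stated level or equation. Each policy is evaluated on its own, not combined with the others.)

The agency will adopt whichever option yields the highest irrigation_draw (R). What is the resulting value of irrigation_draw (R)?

Option 1 (Z + 41, D := 149):
  B = 48
  Z = 41 + 41 = 82
  G = 76 + 82 = 158
  D = 149
  R = 68 + 5·82 − 6·158 + 4·149 = 126
Option 2 (Z − 36):
  B = 48
  Z = 41 − 36 = 5
  G = 76 + 5 = 81
  D = -5 + 2·48 = 91
  R = 68 + 5·5 − 6·81 + 4·91 = -29
Option 3 (D := 151):
  B = 48
  Z = 41
  G = 76 + 41 = 117
  D = 151
  R = 68 + 5·41 − 6·117 + 4·151 = 175
Comparing — Option 1: R=126, Option 2: R=-29, Option 3: R=175. Highest is 175 (Option 3).

175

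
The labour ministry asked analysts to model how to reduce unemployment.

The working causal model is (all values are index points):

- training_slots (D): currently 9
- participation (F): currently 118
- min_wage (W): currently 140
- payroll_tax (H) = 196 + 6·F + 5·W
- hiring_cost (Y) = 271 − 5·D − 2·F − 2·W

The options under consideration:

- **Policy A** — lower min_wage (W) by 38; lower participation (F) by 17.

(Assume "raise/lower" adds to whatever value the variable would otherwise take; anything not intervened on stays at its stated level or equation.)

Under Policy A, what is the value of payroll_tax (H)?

Policy A (W − 38, F − 17):
  F = 118 − 17 = 101
  W = 140 − 38 = 102
  H = 196 + 6·101 + 5·102 = 1312

1312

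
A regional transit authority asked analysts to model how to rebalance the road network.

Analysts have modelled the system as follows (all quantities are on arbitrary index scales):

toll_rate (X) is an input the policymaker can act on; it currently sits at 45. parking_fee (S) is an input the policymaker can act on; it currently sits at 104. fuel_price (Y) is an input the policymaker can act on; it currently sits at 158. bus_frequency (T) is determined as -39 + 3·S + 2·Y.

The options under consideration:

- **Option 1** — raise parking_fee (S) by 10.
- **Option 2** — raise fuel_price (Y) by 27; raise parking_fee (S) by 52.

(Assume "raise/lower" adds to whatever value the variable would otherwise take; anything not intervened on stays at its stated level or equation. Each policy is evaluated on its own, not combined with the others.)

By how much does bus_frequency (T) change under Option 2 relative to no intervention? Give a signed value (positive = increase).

210

Baseline:
  S = 104
  Y = 158
  T = -39 + 3·104 + 2·158 = 589
Option 2 (Y + 27, S + 52):
  S = 104 + 52 = 156
  Y = 158 + 27 = 185
  T = -39 + 3·156 + 2·185 = 799
Change in T: 799 − 589 = 210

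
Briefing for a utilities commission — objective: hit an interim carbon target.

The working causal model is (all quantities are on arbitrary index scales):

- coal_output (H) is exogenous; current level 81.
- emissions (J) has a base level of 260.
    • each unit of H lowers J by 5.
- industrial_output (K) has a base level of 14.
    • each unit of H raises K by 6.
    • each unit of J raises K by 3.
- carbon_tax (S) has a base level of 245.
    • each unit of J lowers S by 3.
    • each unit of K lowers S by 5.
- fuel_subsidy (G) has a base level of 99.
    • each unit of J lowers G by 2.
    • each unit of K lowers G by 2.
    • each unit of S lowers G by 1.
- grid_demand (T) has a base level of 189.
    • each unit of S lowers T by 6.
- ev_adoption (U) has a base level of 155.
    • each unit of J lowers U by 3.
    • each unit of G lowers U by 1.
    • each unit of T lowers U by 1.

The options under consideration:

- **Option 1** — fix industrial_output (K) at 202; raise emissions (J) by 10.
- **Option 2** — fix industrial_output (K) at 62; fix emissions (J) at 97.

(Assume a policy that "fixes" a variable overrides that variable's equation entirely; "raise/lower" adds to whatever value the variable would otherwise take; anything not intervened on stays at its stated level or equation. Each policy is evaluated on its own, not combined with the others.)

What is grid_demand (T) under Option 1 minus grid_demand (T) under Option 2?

Option 1 (K := 202, J + 10):
  H = 81
  J = 260 − 5·81 (+10 from intervention) = -135
  K = 202
  S = 245 − 3·(-135) − 5·202 = -360
  T = 189 − 6·(-360) = 2349
Option 2 (K := 62, J := 97):
  H = 81
  J = 97
  K = 62
  S = 245 − 3·97 − 5·62 = -356
  T = 189 − 6·(-356) = 2325
T: 2349 − 2325 = 24

24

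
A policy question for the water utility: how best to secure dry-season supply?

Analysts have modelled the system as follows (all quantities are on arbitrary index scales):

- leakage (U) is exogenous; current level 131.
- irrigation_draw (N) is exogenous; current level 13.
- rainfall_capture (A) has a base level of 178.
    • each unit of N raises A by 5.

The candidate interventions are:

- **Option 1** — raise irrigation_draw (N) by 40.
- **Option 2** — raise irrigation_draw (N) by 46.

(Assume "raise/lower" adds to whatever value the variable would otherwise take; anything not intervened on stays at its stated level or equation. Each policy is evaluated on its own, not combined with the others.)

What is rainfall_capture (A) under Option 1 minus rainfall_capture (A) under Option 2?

Option 1 (N + 40):
  N = 13 + 40 = 53
  A = 178 + 5·53 = 443
Option 2 (N + 46):
  N = 13 + 46 = 59
  A = 178 + 5·59 = 473
A: 443 − 473 = -30

-30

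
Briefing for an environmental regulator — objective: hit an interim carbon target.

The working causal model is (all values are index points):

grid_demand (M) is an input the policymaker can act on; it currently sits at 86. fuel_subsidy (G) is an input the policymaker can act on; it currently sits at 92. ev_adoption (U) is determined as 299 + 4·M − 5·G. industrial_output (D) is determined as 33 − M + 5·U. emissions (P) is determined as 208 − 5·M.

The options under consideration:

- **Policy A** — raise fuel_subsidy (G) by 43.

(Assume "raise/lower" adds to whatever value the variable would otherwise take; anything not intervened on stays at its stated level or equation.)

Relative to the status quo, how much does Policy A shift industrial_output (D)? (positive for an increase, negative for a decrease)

Baseline:
  M = 86
  G = 92
  U = 299 + 4·86 − 5·92 = 183
  D = 33 − 86 + 5·183 = 862
Policy A (G + 43):
  M = 86
  G = 92 + 43 = 135
  U = 299 + 4·86 − 5·135 = -32
  D = 33 − 86 + 5·(-32) = -213
Change in D: -213 − 862 = -1075

-1075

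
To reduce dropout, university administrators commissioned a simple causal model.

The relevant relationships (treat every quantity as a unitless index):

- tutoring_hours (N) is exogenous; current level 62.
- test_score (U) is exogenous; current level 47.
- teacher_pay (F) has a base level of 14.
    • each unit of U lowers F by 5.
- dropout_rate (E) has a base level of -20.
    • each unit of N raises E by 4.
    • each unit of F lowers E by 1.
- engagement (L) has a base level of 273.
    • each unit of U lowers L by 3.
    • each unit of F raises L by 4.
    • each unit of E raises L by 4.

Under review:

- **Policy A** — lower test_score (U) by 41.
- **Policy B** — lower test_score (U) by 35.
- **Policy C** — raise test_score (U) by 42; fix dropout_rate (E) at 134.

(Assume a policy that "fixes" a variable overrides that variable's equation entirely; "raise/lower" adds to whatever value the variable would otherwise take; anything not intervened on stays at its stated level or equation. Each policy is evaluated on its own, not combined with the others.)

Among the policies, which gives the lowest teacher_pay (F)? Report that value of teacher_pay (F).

Policy A (U − 41):
  U = 47 − 41 = 6
  F = 14 − 5·6 = -16
Policy B (U − 35):
  U = 47 − 35 = 12
  F = 14 − 5·12 = -46
Policy C (U + 42, E := 134):
  U = 47 + 42 = 89
  F = 14 − 5·89 = -431
Comparing — Policy A: F=-16, Policy B: F=-46, Policy C: F=-431. Lowest is -431 (Policy C).

-431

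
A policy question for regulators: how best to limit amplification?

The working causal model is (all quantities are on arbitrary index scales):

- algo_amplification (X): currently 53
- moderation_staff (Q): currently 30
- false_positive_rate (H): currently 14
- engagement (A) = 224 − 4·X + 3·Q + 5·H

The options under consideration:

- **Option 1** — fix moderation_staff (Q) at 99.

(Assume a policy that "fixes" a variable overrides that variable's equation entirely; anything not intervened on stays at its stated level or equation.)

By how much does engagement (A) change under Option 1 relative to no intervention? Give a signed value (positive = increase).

207

Baseline:
  X = 53
  Q = 30
  H = 14
  A = 224 − 4·53 + 3·30 + 5·14 = 172
Option 1 (Q := 99):
  X = 53
  Q = 99
  H = 14
  A = 224 − 4·53 + 3·99 + 5·14 = 379
Change in A: 379 − 172 = 207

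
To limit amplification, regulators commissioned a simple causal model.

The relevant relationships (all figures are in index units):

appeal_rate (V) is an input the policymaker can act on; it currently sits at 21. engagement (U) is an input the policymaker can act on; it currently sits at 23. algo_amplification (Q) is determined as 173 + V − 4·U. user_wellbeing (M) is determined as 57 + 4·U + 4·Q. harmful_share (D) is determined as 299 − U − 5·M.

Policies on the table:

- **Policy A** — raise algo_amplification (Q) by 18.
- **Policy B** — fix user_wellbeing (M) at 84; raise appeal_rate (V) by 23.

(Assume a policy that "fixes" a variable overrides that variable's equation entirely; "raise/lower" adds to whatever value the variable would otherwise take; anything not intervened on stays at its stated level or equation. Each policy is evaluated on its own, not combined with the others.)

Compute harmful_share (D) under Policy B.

Policy B (M := 84, V + 23):
  V = 21 + 23 = 44
  U = 23
  Q = 173 + 44 − 4·23 = 125
  M = 84
  D = 299 − 23 − 5·84 = -144

-144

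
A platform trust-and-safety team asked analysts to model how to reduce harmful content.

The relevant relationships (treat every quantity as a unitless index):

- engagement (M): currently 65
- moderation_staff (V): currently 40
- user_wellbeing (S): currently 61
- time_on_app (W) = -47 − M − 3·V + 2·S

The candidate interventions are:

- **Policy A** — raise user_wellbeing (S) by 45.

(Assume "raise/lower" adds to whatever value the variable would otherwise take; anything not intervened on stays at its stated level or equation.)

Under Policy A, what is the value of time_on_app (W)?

-20

Policy A (S + 45):
  M = 65
  V = 40
  S = 61 + 45 = 106
  W = -47 − 65 − 3·40 + 2·106 = -20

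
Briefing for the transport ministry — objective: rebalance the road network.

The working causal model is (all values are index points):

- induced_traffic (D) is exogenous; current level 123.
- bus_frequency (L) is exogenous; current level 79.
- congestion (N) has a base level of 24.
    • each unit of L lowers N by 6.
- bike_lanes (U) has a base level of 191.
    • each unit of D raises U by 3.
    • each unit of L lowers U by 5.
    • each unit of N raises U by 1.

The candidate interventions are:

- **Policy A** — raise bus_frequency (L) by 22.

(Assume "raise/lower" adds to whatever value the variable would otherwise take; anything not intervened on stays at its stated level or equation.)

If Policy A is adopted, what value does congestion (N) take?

-582

Policy A (L + 22):
  L = 79 + 22 = 101
  N = 24 − 6·101 = -582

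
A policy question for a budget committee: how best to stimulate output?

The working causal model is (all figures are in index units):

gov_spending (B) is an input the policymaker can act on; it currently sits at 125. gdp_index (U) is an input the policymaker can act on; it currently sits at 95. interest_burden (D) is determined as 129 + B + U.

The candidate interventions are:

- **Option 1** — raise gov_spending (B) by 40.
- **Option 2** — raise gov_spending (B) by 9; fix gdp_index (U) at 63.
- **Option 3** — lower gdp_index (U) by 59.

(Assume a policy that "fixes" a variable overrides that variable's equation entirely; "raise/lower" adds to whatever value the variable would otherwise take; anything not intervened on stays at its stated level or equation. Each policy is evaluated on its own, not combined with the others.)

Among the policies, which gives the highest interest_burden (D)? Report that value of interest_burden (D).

389

Option 1 (B + 40):
  B = 125 + 40 = 165
  U = 95
  D = 129 + 165 + 95 = 389
Option 2 (B + 9, U := 63):
  B = 125 + 9 = 134
  U = 63
  D = 129 + 134 + 63 = 326
Option 3 (U − 59):
  B = 125
  U = 95 − 59 = 36
  D = 129 + 125 + 36 = 290
Comparing — Option 1: D=389, Option 2: D=326, Option 3: D=290. Highest is 389 (Option 1).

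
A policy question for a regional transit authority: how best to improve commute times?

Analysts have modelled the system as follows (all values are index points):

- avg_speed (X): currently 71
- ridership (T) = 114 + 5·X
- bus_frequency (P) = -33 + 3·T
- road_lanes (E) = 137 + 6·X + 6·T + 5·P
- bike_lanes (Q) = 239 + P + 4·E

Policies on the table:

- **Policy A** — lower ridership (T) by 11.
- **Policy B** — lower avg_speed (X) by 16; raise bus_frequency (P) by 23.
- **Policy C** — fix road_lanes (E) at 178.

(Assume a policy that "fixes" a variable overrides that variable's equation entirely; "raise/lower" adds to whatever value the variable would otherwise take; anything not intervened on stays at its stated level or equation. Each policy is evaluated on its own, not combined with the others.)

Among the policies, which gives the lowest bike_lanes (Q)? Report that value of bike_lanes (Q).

Policy A (T − 11):
  X = 71
  T = 114 + 5·71 (−11 from intervention) = 458
  P = -33 + 3·458 = 1341
  E = 137 + 6·71 + 6·458 + 5·1341 = 10016
  Q = 239 + 1341 + 4·10016 = 41644
Policy B (X − 16, P + 23):
  X = 71 − 16 = 55
  T = 114 + 5·55 = 389
  P = -33 + 3·389 (+23 from intervention) = 1157
  E = 137 + 6·55 + 6·389 + 5·1157 = 8586
  Q = 239 + 1157 + 4·8586 = 35740
Policy C (E := 178):
  X = 71
  T = 114 + 5·71 = 469
  P = -33 + 3·469 = 1374
  E = 178
  Q = 239 + 1374 + 4·178 = 2325
Comparing — Policy A: Q=41644, Policy B: Q=35740, Policy C: Q=2325. Lowest is 2325 (Policy C).

2325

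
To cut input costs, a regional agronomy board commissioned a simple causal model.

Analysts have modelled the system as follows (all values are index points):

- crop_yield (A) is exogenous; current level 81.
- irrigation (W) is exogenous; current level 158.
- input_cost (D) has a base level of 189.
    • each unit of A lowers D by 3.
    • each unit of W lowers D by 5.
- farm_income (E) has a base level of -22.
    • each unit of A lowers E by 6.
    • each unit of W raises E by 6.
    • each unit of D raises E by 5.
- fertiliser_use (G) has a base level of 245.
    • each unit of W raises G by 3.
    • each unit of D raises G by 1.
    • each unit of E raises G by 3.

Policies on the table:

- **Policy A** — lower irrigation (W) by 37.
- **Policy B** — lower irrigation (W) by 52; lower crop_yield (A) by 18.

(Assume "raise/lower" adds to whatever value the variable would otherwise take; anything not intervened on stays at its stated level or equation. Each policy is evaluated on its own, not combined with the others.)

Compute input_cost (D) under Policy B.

Policy B (W − 52, A − 18):
  A = 81 − 18 = 63
  W = 158 − 52 = 106
  D = 189 − 3·63 − 5·106 = -530

-530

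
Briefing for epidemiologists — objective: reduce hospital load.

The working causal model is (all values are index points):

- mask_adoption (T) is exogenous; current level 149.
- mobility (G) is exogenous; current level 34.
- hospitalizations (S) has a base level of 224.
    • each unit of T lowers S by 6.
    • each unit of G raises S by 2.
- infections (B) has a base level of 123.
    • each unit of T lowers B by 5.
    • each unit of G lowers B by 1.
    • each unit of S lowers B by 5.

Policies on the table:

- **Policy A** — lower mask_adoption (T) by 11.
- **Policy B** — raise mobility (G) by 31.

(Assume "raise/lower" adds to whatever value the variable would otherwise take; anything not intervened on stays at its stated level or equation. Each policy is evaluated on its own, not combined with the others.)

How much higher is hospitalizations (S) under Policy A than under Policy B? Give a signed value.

4

Policy A (T − 11):
  T = 149 − 11 = 138
  G = 34
  S = 224 − 6·138 + 2·34 = -536
Policy B (G + 31):
  T = 149
  G = 34 + 31 = 65
  S = 224 − 6·149 + 2·65 = -540
S: -536 − (-540) = 4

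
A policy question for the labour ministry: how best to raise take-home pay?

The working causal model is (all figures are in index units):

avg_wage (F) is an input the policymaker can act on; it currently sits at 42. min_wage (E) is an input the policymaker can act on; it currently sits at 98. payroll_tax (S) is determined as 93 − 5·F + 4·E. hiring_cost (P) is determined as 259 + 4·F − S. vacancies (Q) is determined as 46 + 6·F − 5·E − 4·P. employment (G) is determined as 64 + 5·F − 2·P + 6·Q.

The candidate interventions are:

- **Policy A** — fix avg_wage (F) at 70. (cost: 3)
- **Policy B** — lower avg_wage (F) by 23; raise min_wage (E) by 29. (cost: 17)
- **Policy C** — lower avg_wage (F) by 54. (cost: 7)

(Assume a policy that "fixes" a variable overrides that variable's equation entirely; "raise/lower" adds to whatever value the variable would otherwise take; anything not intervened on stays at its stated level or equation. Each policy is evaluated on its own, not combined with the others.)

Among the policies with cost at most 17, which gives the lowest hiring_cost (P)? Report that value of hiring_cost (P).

-334

Policy A (F := 70):
  F = 70
  E = 98
  S = 93 − 5·70 + 4·98 = 135
  P = 259 + 4·70 − 135 = 404
Policy B (F − 23, E + 29):
  F = 42 − 23 = 19
  E = 98 + 29 = 127
  S = 93 − 5·19 + 4·127 = 506
  P = 259 + 4·19 − 506 = -171
Policy C (F − 54):
  F = 42 − 54 = -12
  E = 98
  S = 93 − 5·(-12) + 4·98 = 545
  P = 259 + 4·(-12) − 545 = -334
Comparing — Policy A: P=404, Policy B: P=-171, Policy C: P=-334. Lowest is -334 (Policy C).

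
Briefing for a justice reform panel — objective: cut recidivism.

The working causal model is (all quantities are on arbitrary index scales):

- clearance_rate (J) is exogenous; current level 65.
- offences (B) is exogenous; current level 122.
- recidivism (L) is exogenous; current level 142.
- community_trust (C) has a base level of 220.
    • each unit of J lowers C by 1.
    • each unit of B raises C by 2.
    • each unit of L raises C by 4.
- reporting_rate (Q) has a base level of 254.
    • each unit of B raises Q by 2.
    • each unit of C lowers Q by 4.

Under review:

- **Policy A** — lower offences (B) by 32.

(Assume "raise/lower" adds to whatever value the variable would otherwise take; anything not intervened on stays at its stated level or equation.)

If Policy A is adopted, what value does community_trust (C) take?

Policy A (B − 32):
  J = 65
  B = 122 − 32 = 90
  L = 142
  C = 220 − 65 + 2·90 + 4·142 = 903

903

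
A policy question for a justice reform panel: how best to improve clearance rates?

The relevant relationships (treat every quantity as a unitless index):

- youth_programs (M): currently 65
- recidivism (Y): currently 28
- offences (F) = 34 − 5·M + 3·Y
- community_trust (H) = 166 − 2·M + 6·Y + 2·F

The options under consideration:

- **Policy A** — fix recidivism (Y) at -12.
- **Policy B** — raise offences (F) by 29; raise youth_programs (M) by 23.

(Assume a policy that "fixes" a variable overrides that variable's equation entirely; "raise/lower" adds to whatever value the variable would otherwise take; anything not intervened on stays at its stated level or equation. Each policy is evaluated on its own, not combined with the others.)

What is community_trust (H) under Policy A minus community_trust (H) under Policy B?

-262

Policy A (Y := -12):
  M = 65
  Y = -12
  F = 34 − 5·65 + 3·(-12) = -327
  H = 166 − 2·65 + 6·(-12) + 2·(-327) = -690
Policy B (F + 29, M + 23):
  M = 65 + 23 = 88
  Y = 28
  F = 34 − 5·88 + 3·28 (+29 from intervention) = -293
  H = 166 − 2·88 + 6·28 + 2·(-293) = -428
H: -690 − (-428) = -262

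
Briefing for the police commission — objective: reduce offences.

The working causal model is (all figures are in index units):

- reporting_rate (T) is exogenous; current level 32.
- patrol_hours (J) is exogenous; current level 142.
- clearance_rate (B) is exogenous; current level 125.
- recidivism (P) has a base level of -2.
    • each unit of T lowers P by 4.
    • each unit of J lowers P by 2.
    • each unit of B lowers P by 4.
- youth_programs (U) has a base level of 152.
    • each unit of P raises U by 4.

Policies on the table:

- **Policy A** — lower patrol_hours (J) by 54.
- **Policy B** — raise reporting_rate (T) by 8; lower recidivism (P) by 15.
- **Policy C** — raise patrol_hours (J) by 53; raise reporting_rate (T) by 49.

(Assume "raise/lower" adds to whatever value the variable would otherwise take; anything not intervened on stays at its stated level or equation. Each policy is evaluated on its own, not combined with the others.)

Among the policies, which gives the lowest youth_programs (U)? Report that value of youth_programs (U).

Policy A (J − 54):
  T = 32
  J = 142 − 54 = 88
  B = 125
  P = -2 − 4·32 − 2·88 − 4·125 = -806
  U = 152 + 4·(-806) = -3072
Policy B (T + 8, P − 15):
  T = 32 + 8 = 40
  J = 142
  B = 125
  P = -2 − 4·40 − 2·142 − 4·125 (−15 from intervention) = -961
  U = 152 + 4·(-961) = -3692
Policy C (J + 53, T + 49):
  T = 32 + 49 = 81
  J = 142 + 53 = 195
  B = 125
  P = -2 − 4·81 − 2·195 − 4·125 = -1216
  U = 152 + 4·(-1216) = -4712
Comparing — Policy A: U=-3072, Policy B: U=-3692, Policy C: U=-4712. Lowest is -4712 (Policy C).

-4712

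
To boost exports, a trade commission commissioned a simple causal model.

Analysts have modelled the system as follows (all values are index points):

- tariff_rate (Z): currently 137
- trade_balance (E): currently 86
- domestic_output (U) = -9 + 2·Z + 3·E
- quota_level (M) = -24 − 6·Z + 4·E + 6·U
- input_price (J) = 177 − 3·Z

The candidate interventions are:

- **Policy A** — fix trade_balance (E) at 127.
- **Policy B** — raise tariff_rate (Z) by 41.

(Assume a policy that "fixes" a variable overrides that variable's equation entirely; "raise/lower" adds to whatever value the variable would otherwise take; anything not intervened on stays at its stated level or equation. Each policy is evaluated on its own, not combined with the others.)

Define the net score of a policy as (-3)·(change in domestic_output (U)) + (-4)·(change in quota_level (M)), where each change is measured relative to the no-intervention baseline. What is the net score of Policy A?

-3977

Baseline:
  Z = 137
  E = 86
  U = -9 + 2·137 + 3·86 = 523
  M = -24 − 6·137 + 4·86 + 6·523 = 2636
Policy A (E := 127):
  Z = 137
  E = 127
  U = -9 + 2·137 + 3·127 = 646
  M = -24 − 6·137 + 4·127 + 6·646 = 3538
ΔU = 646 − 523 = 123; ΔM = 3538 − 2636 = 902
Score = (-3)·123 + (-4)·902 = -3977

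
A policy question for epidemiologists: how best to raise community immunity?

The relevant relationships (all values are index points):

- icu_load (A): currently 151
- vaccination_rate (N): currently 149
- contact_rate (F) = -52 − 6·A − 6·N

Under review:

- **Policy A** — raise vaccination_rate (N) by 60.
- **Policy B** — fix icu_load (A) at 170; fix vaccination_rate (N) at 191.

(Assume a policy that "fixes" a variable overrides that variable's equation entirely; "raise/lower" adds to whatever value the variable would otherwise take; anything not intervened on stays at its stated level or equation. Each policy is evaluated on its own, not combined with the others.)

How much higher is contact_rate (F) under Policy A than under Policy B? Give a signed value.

6

Policy A (N + 60):
  A = 151
  N = 149 + 60 = 209
  F = -52 − 6·151 − 6·209 = -2212
Policy B (A := 170, N := 191):
  A = 170
  N = 191
  F = -52 − 6·170 − 6·191 = -2218
F: -2212 − (-2218) = 6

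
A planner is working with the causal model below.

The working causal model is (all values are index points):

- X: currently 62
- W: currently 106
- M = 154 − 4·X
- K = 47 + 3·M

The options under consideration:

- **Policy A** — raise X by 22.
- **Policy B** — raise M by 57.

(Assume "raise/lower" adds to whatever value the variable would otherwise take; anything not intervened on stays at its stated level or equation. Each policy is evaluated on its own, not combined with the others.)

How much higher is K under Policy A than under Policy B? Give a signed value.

-435

Policy A (X + 22):
  X = 62 + 22 = 84
  M = 154 − 4·84 = -182
  K = 47 + 3·(-182) = -499
Policy B (M + 57):
  X = 62
  M = 154 − 4·62 (+57 from intervention) = -37
  K = 47 + 3·(-37) = -64
K: -499 − (-64) = -435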